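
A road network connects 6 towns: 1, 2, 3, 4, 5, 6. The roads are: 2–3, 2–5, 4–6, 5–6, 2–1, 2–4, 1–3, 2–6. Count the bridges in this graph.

The edges on the cycle 2-1-3-2 are not bridges since each lies on that cycle.
Every edge lies on some cycle, so there are no bridges.

0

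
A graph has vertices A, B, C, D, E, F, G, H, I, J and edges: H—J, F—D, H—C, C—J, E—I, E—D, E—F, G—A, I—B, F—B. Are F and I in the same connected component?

Yes

From F we can reach B, D, E, F, I, which includes I.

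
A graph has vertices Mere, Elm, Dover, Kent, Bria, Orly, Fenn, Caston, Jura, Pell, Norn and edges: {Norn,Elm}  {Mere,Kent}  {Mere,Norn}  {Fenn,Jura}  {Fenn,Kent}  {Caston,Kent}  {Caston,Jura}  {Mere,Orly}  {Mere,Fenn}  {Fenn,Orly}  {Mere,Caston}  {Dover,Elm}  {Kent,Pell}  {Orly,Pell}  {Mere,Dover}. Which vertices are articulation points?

Mere

Removing Mere increases the component count from 2 to 3, so Mere is a cut vertex.
By contrast removing Norn leaves 2 components; it is not a cut vertex. No other vertex is a cut vertex either.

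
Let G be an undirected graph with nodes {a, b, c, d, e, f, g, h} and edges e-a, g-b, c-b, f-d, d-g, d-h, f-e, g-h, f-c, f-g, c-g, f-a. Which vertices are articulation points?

Removing f increases the component count from 1 to 2, so f is a cut vertex.
By contrast removing h leaves 1 component; it is not a cut vertex. No other vertex is a cut vertex either.

f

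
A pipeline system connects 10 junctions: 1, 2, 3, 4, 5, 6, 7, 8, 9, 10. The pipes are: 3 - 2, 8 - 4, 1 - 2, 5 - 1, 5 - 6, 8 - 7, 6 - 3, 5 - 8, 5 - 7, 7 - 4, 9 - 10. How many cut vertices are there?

1

Removing 5 increases the component count from 2 to 3, so 5 is a cut vertex.
By contrast removing 6 leaves 2 components; it is not a cut vertex. No other vertex is a cut vertex either.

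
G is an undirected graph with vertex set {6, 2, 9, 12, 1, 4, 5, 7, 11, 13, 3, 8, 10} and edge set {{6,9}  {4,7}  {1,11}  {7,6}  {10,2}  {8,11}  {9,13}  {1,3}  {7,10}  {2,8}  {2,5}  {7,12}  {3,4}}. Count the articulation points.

4

Removing 2 increases the component count from 1 to 2, so 2 is a cut vertex.
Removing 6 increases the component count from 1 to 2, so 6 is a cut vertex.
Removing 7 increases the component count from 1 to 3, so 7 is a cut vertex.
Likewise 9 is a cut vertex.
By contrast removing 5 leaves 1 component; it is not a cut vertex. No other vertex is a cut vertex either.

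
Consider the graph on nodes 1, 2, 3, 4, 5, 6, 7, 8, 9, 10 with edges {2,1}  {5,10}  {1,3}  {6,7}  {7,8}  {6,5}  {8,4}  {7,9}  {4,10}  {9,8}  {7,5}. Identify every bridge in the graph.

1-2, 1-3

The edges on the cycle 7-9-8-7 are not bridges since each lies on that cycle.
But removing 1-3 disconnects 1 from 3; removing 1-2 disconnects 1 from 2 — these are bridges.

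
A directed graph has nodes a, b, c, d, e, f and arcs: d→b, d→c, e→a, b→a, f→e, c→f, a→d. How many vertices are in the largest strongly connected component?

6

{a, b, c, d, e, f} are all mutually reachable — one SCC of size 6.
The largest has 6 vertices.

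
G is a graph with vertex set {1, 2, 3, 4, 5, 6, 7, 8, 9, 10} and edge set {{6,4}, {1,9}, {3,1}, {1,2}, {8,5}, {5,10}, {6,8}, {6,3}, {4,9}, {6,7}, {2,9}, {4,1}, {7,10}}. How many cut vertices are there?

Removing 6 increases the component count from 1 to 2, so 6 is a cut vertex.
By contrast removing 4 leaves 1 component; it is not a cut vertex. No other vertex is a cut vertex either.

1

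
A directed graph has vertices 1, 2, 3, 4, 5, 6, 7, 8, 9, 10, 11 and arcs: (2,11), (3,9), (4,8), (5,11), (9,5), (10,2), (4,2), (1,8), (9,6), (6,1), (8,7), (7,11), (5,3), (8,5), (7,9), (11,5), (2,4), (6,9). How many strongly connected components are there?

3

{1, 3, 5, 6, 7, 8, 9, 11} are all mutually reachable — one SCC of size 8.
{2, 4} are all mutually reachable — one SCC of size 2.
{10} is an SCC by itself.
That gives 3 strongly connected components.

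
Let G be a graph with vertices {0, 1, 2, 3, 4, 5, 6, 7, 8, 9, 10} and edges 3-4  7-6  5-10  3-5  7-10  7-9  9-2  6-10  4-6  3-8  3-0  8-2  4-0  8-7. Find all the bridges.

none

The edges on the cycle 8-7-9-2-8 are not bridges since each lies on that cycle.
Every edge lies on some cycle, so there are no bridges.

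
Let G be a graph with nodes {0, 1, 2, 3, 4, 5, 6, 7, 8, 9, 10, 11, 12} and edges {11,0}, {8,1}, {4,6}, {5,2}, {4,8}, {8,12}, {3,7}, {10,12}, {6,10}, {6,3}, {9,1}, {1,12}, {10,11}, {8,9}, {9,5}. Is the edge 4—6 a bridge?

No

After removing 4—6, the path 4-8-12-10-6 still connects them, so the edge is not a bridge.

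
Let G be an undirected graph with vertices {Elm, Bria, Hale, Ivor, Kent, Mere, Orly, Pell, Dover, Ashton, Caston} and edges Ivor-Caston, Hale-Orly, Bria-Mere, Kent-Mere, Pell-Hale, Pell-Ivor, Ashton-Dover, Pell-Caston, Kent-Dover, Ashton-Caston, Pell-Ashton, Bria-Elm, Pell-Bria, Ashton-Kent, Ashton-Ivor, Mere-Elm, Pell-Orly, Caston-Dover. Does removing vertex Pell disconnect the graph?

Yes

Deleting Pell raises the number of components from 1 to 2, so Pell is a cut vertex.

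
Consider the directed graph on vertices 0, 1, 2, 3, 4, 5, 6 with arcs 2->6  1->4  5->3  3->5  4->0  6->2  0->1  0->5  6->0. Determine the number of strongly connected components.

3

{0, 1, 4} are all mutually reachable — one SCC of size 3.
{3, 5} are all mutually reachable — one SCC of size 2.
{2, 6} are all mutually reachable — one SCC of size 2.
That gives 3 strongly connected components.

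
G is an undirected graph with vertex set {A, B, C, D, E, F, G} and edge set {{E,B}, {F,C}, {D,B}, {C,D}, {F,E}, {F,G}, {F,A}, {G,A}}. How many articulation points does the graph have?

1

Removing F increases the component count from 1 to 2, so F is a cut vertex.
By contrast removing E leaves 1 component; it is not a cut vertex. No other vertex is a cut vertex either.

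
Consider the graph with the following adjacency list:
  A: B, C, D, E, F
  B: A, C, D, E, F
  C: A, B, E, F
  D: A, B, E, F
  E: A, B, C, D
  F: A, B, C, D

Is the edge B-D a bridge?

No

After removing B-D, the path B-E-D still connects them, so the edge is not a bridge.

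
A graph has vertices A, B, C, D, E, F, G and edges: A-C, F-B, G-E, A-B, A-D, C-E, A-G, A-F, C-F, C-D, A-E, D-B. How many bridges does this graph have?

0

The edges on the cycle A-C-D-A are not bridges since each lies on that cycle.
Every edge lies on some cycle, so there are no bridges.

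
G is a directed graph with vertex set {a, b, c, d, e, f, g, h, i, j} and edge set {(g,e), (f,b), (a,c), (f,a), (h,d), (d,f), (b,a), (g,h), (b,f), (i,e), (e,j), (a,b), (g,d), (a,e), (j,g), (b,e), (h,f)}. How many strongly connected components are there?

{a, b, d, e, f, g, h, j} are all mutually reachable — one SCC of size 8.
{c} is an SCC by itself.
{i} is an SCC by itself.
That gives 3 strongly connected components.

3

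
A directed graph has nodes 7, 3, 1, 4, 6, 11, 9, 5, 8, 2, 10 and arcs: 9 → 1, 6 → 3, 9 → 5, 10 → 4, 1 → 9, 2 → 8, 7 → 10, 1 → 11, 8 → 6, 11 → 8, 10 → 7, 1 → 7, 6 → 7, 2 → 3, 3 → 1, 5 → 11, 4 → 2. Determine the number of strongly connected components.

1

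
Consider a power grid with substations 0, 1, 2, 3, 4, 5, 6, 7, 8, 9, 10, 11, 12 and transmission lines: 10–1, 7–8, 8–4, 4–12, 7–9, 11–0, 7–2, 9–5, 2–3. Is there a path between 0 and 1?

No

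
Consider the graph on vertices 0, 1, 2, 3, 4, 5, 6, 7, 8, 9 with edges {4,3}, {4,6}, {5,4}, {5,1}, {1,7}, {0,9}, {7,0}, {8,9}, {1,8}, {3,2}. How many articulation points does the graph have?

Removing 1 increases the component count from 1 to 2, so 1 is a cut vertex.
Removing 3 increases the component count from 1 to 2, so 3 is a cut vertex.
Removing 4 increases the component count from 1 to 3, so 4 is a cut vertex.
Likewise 5 is a cut vertex.
By contrast removing 7 leaves 1 component; it is not a cut vertex. No other vertex is a cut vertex either.

4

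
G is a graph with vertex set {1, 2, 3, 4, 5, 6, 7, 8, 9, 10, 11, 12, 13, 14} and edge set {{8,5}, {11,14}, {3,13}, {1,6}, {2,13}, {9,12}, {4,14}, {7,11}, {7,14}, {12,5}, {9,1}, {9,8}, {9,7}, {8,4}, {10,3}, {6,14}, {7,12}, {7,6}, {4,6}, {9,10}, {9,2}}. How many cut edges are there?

0

The edges on the cycle 9-10-3-13-2-9 are not bridges since each lies on that cycle.
Every edge lies on some cycle, so there are no bridges.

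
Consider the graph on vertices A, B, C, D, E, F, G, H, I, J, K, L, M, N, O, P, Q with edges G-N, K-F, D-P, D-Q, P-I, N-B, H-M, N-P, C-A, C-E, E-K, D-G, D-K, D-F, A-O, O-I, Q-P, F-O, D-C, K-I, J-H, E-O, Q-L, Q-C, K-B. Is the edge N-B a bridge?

No

After removing N-B, the path N-G-D-K-B still connects them, so the edge is not a bridge.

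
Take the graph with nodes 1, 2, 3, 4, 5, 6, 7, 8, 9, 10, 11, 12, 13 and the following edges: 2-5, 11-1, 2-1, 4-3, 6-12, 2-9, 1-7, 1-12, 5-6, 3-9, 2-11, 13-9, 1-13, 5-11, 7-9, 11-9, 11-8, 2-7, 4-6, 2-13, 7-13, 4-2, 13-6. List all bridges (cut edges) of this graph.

The edges on the cycle 2-5-11-1-7-13-2 are not bridges since each lies on that cycle.
But removing 11-8 disconnects 11 from 8 — this is a bridge.

11-8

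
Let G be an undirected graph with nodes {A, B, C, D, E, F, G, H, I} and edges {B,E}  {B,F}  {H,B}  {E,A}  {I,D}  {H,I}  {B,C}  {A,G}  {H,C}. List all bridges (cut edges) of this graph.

The edges on the cycle H-B-C-H are not bridges since each lies on that cycle.
But removing B—E disconnects B from E; removing I—D disconnects I from D; removing H—I disconnects H from I; removing E—A disconnects E from A — these are bridges.
In total 6 edges are bridges.

A-E, A-G, B-E, B-F, D-I, H-I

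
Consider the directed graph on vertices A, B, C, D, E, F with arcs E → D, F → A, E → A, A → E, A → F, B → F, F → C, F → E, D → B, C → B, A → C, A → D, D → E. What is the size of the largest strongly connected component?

6

{A, B, C, D, E, F} are all mutually reachable — one SCC of size 6.
The largest has 6 vertices.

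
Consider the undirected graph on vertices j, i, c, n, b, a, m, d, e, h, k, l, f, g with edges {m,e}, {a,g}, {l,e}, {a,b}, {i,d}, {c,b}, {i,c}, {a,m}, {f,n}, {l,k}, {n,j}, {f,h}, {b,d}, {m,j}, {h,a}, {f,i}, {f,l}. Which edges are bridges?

a-g, k-l

The edges on the cycle f-l-e-m-a-h-f are not bridges since each lies on that cycle.
But removing a - g disconnects a from g; removing k - l disconnects k from l — these are bridges.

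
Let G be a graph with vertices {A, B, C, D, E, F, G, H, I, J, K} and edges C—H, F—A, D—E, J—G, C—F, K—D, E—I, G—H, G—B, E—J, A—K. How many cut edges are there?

The edges on the cycle C-F-A-K-D-E-J-G-H-C are not bridges since each lies on that cycle.
But removing I—E disconnects I from E; removing B—G disconnects B from G — these are bridges.
That makes 2 bridges.

2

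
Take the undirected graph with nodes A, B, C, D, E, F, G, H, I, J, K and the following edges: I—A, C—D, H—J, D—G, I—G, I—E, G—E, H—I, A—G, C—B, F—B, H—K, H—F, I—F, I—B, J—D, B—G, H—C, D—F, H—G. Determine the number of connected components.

1

Starting from A we can reach A, B, C, D, E, F, G, H, I, J, K. That is one component of size 11.
Total: 1 component.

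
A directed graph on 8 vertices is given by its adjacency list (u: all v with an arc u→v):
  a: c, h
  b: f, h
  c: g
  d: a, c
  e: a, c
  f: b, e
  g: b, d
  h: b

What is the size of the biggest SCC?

{a, b, c, d, e, f, g, h} are all mutually reachable — one SCC of size 8.
The largest has 8 vertices.

8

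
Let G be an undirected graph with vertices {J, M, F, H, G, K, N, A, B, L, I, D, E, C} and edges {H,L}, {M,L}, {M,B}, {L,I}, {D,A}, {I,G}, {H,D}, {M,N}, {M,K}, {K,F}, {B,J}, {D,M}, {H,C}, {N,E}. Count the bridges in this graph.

The edges on the cycle H-D-M-L-H are not bridges since each lies on that cycle.
But removing F - K disconnects F from K; removing M - N disconnects M from N; removing D - A disconnects D from A; removing M - B disconnects M from B — these are bridges.
In total 10 edges are bridges.

10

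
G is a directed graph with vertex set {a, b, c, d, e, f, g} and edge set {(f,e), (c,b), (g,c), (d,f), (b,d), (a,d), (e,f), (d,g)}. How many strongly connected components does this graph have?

3

{b, c, d, g} are all mutually reachable — one SCC of size 4.
{e, f} are all mutually reachable — one SCC of size 2.
{a} is an SCC by itself.
That gives 3 strongly connected components.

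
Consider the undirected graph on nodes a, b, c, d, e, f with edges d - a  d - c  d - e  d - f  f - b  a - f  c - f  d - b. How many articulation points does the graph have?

Removing d increases the component count from 1 to 2, so d is a cut vertex.
By contrast removing b leaves 1 component; it is not a cut vertex. No other vertex is a cut vertex either.

1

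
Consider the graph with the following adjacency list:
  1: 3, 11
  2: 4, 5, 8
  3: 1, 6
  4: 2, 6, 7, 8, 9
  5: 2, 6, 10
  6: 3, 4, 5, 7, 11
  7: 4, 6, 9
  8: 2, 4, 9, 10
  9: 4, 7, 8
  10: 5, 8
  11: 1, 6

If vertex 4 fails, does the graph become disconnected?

No

Deleting 4 leaves 1 component (was 1) (its neighbors 2, 6, 7, 8, 9 remain connected to each other), so 4 is not a cut vertex.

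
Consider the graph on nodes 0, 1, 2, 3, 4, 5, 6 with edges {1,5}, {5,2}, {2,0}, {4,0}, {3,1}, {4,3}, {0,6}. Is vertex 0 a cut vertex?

Yes

Deleting 0 raises the number of components from 1 to 2, so 0 is a cut vertex.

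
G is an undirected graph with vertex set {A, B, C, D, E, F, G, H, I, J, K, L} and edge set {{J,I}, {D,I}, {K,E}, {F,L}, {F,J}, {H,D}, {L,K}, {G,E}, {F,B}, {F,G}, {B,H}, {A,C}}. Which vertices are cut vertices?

F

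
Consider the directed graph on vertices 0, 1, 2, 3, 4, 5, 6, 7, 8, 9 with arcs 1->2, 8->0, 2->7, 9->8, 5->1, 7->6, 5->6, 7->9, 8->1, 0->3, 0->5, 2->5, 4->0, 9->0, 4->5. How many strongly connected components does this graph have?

{0, 1, 2, 5, 7, 8, 9} are all mutually reachable — one SCC of size 7.
{4} is an SCC by itself.
{6} is an SCC by itself.
{3} is an SCC by itself.
That gives 4 strongly connected components.

4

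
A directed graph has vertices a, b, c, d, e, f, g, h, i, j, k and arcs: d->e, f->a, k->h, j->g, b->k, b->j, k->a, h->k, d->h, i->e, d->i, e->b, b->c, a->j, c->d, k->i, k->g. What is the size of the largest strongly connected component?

7

{b, c, d, e, h, i, k} are all mutually reachable — one SCC of size 7.
{f} is an SCC by itself.
{j} is an SCC by itself.
{g} is an SCC by itself.
{a} is an SCC by itself.
The largest has 7 vertices.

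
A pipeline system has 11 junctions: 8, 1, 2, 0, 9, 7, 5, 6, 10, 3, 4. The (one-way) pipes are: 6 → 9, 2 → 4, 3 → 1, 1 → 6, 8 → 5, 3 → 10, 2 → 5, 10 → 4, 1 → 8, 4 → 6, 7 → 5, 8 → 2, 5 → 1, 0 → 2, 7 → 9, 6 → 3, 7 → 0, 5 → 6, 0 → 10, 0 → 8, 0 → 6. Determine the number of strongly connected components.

4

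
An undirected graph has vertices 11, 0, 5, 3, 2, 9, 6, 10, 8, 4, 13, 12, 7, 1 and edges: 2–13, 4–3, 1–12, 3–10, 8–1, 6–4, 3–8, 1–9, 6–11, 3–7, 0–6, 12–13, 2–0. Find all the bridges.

The edges on the cycle 2-0-6-4-3-8-1-12-13-2 are not bridges since each lies on that cycle.
But removing 10–3 disconnects 10 from 3; removing 9–1 disconnects 9 from 1; removing 7–3 disconnects 7 from 3; removing 6–11 disconnects 6 from 11 — these are bridges.

1-9, 10-3, 11-6, 3-7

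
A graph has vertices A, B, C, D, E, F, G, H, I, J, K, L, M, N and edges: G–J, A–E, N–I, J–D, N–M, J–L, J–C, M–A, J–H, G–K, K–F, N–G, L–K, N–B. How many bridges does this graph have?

The edges on the cycle G-J-L-K-G are not bridges since each lies on that cycle.
But removing N–I disconnects N from I; removing J–H disconnects J from H; removing J–D disconnects J from D; removing E–A disconnects E from A — these are bridges.
In total 10 edges are bridges.

10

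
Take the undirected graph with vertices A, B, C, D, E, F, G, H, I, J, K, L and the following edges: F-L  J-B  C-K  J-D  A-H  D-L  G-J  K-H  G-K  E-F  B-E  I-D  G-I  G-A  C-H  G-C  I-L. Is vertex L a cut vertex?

Deleting L leaves 1 component (was 1) (its neighbors D, F, I remain connected to each other), so L is not a cut vertex.

No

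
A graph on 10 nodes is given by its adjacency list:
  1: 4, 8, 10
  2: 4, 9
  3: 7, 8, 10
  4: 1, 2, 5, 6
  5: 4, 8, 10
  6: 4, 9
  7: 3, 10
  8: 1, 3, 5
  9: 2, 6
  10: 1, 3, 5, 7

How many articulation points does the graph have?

1

Removing 4 increases the component count from 1 to 2, so 4 is a cut vertex.
By contrast removing 1 leaves 1 component; it is not a cut vertex. No other vertex is a cut vertex either.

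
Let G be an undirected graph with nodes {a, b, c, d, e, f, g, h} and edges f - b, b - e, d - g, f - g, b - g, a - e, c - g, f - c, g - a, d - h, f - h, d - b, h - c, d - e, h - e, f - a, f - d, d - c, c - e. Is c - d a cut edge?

No

After removing c - d, the path c-f-d still connects them, so the edge is not a bridge.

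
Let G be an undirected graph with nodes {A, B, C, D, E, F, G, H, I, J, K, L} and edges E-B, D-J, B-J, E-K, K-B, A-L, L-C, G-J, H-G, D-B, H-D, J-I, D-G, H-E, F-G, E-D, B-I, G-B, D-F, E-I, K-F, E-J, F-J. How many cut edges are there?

The edges on the cycle E-K-B-E are not bridges since each lies on that cycle.
But removing L-C disconnects L from C; removing A-L disconnects A from L — these are bridges.
That makes 2 bridges.

2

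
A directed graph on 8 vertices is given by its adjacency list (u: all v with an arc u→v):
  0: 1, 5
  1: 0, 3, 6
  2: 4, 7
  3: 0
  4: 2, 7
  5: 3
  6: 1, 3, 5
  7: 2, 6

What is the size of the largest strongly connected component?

{0, 1, 3, 5, 6} are all mutually reachable — one SCC of size 5.
{2, 4, 7} are all mutually reachable — one SCC of size 3.
The largest has 5 vertices.

5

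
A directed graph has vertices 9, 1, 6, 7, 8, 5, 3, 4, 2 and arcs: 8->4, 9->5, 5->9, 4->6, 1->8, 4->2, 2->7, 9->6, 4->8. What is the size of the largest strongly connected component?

2

{5, 9} are all mutually reachable — one SCC of size 2.
{4, 8} are all mutually reachable — one SCC of size 2.
{6} is an SCC by itself.
{3} is an SCC by itself.
{7} is an SCC by itself.
(and 2 more singleton SCCs)
The largest has 2 vertices.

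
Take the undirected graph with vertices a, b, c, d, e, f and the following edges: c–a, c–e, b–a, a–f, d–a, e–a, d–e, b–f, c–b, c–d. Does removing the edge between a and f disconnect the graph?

No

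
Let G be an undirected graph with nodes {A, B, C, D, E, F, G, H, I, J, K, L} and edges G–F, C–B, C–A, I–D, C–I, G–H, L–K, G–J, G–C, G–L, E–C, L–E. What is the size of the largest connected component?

12

Starting from A we can reach A, B, C, D, E, F, G, H, I, J, K, L. That is one component of size 12.
The largest has 12 vertices.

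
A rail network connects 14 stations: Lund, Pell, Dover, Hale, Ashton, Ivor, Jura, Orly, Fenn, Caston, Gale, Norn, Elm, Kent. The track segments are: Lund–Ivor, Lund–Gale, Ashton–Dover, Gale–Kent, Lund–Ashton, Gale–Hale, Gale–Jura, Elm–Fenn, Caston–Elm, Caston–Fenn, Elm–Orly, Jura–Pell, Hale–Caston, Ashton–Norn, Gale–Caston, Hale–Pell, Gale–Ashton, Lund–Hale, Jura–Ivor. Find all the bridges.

Ashton-Dover, Ashton-Norn, Elm-Orly, Gale-Kent

The edges on the cycle Lund-Gale-Jura-Pell-Hale-Lund are not bridges since each lies on that cycle.
But removing Gale–Kent disconnects Gale from Kent; removing Norn–Ashton disconnects Norn from Ashton; removing Elm–Orly disconnects Elm from Orly; removing Dover–Ashton disconnects Dover from Ashton — these are bridges.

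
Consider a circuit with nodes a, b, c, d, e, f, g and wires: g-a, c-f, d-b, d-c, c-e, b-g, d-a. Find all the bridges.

The edges on the cycle d-b-g-a-d are not bridges since each lies on that cycle.
But removing c-d disconnects c from d; removing c-f disconnects c from f; removing e-c disconnects e from c — these are bridges.

c-d, c-e, c-f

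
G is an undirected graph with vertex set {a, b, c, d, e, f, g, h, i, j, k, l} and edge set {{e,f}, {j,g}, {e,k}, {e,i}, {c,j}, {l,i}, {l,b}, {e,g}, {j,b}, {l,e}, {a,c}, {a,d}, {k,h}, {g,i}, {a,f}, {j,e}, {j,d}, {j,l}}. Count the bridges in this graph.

2

The edges on the cycle j-l-i-e-j are not bridges since each lies on that cycle.
But removing k–h disconnects k from h; removing k–e disconnects k from e — these are bridges.
That makes 2 bridges.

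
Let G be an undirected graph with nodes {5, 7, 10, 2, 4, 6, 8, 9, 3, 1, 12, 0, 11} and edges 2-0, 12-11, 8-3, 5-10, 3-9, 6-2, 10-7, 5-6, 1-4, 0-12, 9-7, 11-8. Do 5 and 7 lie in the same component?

Yes

From 5 we can reach 0, 2, 3, 5, 6, 7, 8, 9, 10, 11, 12, which includes 7.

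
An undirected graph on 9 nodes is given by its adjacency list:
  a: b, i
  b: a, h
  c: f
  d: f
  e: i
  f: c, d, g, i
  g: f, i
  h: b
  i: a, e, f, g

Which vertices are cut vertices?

a, b, f, i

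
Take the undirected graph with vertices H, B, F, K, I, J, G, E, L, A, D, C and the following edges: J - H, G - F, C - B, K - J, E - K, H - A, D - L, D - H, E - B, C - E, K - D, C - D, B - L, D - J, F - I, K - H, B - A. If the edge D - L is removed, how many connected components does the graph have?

D and L are still connected via D-C-B-L, so the component count stays at 2.

2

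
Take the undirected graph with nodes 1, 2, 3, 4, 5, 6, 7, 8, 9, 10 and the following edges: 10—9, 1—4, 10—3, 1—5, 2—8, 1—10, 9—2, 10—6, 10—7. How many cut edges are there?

9

removing 9—10 disconnects 9 from 10; removing 3—10 disconnects 3 from 10; removing 5—1 disconnects 5 from 1; removing 6—10 disconnects 6 from 10 — these are bridges.
In total 9 edges are bridges.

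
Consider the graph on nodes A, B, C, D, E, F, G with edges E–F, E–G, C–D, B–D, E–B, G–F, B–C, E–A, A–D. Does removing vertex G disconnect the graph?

No

Deleting G leaves 1 component (was 1) (its neighbors E, F remain connected to each other), so G is not a cut vertex.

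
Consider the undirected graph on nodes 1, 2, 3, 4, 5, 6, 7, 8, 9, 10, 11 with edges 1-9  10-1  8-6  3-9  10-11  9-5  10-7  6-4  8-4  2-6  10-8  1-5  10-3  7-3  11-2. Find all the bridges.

The edges on the cycle 10-11-2-6-4-8-10 are not bridges since each lies on that cycle.
Every edge lies on some cycle, so there are no bridges.

none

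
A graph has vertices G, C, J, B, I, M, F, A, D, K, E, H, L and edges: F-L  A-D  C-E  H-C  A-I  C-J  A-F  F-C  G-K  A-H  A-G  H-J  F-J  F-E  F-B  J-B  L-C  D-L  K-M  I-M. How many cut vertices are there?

1

Removing A increases the component count from 1 to 2, so A is a cut vertex.
By contrast removing F leaves 1 component; it is not a cut vertex. No other vertex is a cut vertex either.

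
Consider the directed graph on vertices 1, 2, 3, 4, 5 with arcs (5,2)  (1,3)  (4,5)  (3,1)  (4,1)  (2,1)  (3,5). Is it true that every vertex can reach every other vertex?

There is no directed path from 3 to 4, so the graph is not strongly connected.

No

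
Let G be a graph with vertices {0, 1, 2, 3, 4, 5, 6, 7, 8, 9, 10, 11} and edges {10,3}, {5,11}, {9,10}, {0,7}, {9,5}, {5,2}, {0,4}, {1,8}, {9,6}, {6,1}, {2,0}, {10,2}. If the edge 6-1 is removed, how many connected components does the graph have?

2

Before removal there is 1 component.
6-1 is a bridge — removing it separates 6's side from 1's side.
After removal: 2 components.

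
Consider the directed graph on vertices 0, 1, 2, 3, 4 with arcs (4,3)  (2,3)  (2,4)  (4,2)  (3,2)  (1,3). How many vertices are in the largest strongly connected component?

{2, 3, 4} are all mutually reachable — one SCC of size 3.
{0} is an SCC by itself.
{1} is an SCC by itself.
The largest has 3 vertices.

3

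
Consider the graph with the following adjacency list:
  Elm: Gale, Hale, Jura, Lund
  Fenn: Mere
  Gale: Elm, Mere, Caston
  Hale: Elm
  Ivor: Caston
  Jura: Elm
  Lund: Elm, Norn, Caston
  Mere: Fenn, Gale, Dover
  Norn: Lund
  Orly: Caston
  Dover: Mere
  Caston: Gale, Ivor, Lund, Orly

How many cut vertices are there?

Removing Elm increases the component count from 1 to 3, so Elm is a cut vertex.
Removing Gale increases the component count from 1 to 2, so Gale is a cut vertex.
Removing Lund increases the component count from 1 to 2, so Lund is a cut vertex.
Likewise Mere, Caston are cut vertices.
By contrast removing Fenn leaves 1 component; it is not a cut vertex. No other vertex is a cut vertex either.

5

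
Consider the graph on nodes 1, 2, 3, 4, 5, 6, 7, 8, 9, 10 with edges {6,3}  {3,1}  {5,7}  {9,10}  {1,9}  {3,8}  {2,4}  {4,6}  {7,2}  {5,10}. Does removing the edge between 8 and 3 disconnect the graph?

Yes

Removing 8 - 3 leaves no path between 8 and 3: the component count goes from 1 to 2. So it is a bridge.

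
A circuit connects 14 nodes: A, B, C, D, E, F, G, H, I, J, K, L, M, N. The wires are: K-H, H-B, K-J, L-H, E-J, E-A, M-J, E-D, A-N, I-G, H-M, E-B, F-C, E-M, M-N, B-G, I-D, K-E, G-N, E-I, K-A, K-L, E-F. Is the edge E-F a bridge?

Removing E-F leaves no path between E and F: the component count goes from 1 to 2. So it is a bridge.

Yes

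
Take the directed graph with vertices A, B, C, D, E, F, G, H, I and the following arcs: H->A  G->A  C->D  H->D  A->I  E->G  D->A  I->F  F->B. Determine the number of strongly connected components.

9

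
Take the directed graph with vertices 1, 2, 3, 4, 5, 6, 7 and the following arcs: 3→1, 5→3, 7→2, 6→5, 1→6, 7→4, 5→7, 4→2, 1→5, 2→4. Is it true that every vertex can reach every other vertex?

No

There is no directed path from 2 to 6, so the graph is not strongly connected.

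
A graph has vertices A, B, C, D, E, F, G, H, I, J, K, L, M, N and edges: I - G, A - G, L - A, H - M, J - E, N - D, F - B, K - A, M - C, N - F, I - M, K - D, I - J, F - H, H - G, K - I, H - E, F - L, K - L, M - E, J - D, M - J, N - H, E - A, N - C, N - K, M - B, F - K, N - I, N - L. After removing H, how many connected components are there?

1

With H gone, the remaining components are: {A, B, C, D, E, F, G, I, J, K, L, M, N}.
That is 1 component.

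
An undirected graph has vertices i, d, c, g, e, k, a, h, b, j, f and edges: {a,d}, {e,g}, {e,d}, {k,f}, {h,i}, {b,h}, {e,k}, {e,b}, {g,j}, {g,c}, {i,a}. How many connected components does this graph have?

Starting from a we can reach a, b, c, d, e, f, g, h, i, j, k. That is one component of size 11.
Total: 1 component.

1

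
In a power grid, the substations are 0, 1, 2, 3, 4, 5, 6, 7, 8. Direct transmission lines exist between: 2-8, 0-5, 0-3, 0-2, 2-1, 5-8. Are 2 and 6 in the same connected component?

The component containing 2 is {0, 1, 2, 3, 5, 8}, and 6 is not in it.

No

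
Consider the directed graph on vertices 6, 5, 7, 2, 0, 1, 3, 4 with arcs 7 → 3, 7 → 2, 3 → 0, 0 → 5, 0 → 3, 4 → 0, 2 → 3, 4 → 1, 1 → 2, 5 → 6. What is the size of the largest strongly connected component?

2

{0, 3} are all mutually reachable — one SCC of size 2.
{5} is an SCC by itself.
{7} is an SCC by itself.
{1} is an SCC by itself.
{2} is an SCC by itself.
(and 2 more singleton SCCs)
The largest has 2 vertices.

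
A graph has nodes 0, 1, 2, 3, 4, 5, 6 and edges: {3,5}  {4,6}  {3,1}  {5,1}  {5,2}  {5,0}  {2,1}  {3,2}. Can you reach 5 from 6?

No

The component containing 6 is {4, 6}, and 5 is not in it.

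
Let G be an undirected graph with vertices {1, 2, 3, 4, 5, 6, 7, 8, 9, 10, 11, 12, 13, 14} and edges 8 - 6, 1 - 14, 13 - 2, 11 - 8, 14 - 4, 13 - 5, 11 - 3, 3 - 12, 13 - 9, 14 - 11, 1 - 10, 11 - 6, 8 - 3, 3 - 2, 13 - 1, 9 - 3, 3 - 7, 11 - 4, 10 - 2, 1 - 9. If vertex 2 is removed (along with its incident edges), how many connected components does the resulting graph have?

With 2 gone, the remaining components are: {1, 3, 4, 5, 6, 7, 8, 9, 10, 11, 12, 13, 14}.
That is 1 component.

1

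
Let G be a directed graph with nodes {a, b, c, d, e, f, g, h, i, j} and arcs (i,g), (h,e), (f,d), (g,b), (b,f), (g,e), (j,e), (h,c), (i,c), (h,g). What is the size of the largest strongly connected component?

{d} is an SCC by itself.
{i} is an SCC by itself.
{e} is an SCC by itself.
{f} is an SCC by itself.
{h} is an SCC by itself.
(and 5 more singleton SCCs)
The largest has 1 vertex.

1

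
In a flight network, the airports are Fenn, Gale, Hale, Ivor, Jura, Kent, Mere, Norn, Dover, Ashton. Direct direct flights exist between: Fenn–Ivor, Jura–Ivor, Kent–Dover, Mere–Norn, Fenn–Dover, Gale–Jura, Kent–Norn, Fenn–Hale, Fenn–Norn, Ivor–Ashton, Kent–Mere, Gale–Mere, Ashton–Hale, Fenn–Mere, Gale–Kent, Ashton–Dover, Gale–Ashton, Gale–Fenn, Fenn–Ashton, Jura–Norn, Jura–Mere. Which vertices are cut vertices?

none

Removing Ashton, for instance, still leaves 1 component. No single vertex removal increases the component count — the graph has no articulation points.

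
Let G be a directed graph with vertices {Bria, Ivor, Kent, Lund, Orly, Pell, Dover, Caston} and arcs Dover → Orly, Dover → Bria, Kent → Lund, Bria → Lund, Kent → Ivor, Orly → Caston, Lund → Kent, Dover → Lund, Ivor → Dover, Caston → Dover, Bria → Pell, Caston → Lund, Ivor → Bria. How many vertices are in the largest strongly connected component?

7

{Bria, Ivor, Kent, Lund, Orly, Dover, Caston} are all mutually reachable — one SCC of size 7.
{Pell} is an SCC by itself.
The largest has 7 vertices.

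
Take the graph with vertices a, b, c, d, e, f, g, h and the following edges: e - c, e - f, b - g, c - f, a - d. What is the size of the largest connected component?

h is isolated — a component by itself.
Starting from a we can reach a, d. That is one component of size 2.
Starting from b we can reach b, g. That is one component of size 2.
Starting from c we can reach c, e, f. That is one component of size 3.
The largest has 3 vertices.

3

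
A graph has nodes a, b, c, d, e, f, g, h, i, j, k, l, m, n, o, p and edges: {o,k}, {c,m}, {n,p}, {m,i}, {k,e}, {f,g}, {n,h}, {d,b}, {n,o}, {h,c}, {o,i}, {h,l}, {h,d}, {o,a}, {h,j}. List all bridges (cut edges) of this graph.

a-o, b-d, d-h, e-k, f-g, h-j, h-l, k-o, n-p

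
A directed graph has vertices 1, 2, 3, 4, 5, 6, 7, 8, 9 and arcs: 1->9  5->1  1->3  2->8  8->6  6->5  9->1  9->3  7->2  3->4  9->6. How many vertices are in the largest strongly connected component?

{1, 5, 6, 9} are all mutually reachable — one SCC of size 4.
{3} is an SCC by itself.
{2} is an SCC by itself.
{8} is an SCC by itself.
{4} is an SCC by itself.
(and 1 more singleton SCC)
The largest has 4 vertices.

4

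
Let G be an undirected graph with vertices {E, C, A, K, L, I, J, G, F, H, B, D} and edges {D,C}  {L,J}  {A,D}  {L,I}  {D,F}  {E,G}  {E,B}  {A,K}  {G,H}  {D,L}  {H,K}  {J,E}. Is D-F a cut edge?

Removing D-F leaves no path between D and F: the component count goes from 1 to 2. So it is a bridge.

Yes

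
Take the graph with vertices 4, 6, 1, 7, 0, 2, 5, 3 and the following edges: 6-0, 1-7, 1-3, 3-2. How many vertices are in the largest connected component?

4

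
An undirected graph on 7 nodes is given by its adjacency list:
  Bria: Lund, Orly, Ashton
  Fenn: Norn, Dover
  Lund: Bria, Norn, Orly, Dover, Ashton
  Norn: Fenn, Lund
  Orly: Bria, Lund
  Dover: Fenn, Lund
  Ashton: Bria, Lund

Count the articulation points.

1

Removing Lund increases the component count from 1 to 2, so Lund is a cut vertex.
By contrast removing Bria leaves 1 component; it is not a cut vertex. No other vertex is a cut vertex either.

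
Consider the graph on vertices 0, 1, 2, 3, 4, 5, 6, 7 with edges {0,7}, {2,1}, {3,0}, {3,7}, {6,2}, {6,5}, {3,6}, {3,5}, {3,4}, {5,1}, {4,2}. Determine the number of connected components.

1

Starting from 0 we can reach 0, 1, 2, 3, 4, 5, 6, 7. That is one component of size 8.
Total: 1 component.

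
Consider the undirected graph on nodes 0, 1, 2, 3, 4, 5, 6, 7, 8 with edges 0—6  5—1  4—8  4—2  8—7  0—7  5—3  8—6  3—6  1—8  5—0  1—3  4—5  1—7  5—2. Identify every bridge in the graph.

The edges on the cycle 4-5-1-8-4 are not bridges since each lies on that cycle.
Every edge lies on some cycle, so there are no bridges.

none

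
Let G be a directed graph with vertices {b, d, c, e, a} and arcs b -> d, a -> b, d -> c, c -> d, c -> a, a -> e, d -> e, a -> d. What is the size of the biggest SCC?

4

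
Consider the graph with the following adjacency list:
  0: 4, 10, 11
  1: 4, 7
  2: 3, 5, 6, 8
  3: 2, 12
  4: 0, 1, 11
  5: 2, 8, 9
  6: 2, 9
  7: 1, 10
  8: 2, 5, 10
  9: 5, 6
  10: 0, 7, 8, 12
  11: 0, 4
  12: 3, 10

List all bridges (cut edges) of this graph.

none

The edges on the cycle 2-6-9-5-2 are not bridges since each lies on that cycle.
Every edge lies on some cycle, so there are no bridges.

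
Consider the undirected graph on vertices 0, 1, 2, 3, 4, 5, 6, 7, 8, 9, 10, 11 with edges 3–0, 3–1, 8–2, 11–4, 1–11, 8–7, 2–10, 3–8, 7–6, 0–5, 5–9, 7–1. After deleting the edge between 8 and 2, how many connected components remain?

2

Before removal there is 1 component.
8–2 is a bridge — removing it separates 8's side from 2's side.
After removal: 2 components.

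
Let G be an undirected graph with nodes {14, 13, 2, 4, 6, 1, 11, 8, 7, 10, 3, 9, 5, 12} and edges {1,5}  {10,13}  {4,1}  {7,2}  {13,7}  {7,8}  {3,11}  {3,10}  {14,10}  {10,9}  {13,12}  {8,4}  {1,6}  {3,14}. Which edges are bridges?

The edges on the cycle 3-14-10-3 are not bridges since each lies on that cycle.
But removing 10–13 disconnects 10 from 13; removing 2–7 disconnects 2 from 7; removing 13–7 disconnects 13 from 7; removing 4–1 disconnects 4 from 1 — these are bridges.
In total 11 edges are bridges.

1-4, 1-5, 1-6, 10-13, 10-9, 11-3, 12-13, 13-7, 2-7, 4-8, 7-8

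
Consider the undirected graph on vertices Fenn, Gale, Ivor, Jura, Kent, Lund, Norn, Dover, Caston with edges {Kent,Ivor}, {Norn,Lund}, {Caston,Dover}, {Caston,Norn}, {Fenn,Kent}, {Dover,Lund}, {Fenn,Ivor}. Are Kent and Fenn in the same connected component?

Yes

From Kent we can reach Fenn, Ivor, Kent, which includes Fenn.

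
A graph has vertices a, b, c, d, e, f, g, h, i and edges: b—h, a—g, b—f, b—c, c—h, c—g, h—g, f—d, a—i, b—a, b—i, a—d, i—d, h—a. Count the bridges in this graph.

0

The edges on the cycle b-c-h-a-i-b are not bridges since each lies on that cycle.
Every edge lies on some cycle, so there are no bridges.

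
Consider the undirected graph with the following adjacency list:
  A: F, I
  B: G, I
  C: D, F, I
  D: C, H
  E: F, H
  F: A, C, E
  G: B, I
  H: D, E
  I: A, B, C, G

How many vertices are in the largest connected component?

9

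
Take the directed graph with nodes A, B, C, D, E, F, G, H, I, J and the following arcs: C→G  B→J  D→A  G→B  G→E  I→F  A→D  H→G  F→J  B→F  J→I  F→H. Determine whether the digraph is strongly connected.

There is no directed path from D to H, so the graph is not strongly connected.

No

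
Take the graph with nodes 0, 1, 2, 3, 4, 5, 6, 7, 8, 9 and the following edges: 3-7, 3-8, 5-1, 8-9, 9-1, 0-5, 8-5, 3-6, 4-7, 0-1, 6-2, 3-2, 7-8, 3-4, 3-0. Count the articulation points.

1

Removing 3 increases the component count from 1 to 2, so 3 is a cut vertex.
By contrast removing 8 leaves 1 component; it is not a cut vertex. No other vertex is a cut vertex either.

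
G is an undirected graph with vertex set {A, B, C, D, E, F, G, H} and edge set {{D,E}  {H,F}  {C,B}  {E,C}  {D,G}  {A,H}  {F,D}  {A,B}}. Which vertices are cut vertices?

D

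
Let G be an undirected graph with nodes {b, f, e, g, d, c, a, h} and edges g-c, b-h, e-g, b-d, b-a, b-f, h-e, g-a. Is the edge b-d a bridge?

Removing b-d leaves no path between b and d: the component count goes from 1 to 2. So it is a bridge.

Yes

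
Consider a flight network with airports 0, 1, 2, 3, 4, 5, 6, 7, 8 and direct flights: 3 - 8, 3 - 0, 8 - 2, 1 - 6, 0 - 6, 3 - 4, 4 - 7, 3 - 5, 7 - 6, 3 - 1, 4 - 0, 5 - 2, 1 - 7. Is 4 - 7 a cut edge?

No

After removing 4 - 7, the path 4-3-1-7 still connects them, so the edge is not a bridge.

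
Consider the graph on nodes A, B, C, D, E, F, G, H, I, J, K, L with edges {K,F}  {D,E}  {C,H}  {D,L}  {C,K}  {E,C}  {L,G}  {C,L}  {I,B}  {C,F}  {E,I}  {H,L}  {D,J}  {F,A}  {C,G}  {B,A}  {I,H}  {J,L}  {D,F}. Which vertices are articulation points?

Removing K, for instance, still leaves 1 component. No single vertex removal increases the component count — the graph has no articulation points.

none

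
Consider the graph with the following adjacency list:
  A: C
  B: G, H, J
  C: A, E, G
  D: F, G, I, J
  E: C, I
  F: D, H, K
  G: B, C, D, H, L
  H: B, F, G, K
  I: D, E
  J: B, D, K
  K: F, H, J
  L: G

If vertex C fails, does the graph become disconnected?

Deleting C raises the number of components from 1 to 2, so C is a cut vertex.

Yes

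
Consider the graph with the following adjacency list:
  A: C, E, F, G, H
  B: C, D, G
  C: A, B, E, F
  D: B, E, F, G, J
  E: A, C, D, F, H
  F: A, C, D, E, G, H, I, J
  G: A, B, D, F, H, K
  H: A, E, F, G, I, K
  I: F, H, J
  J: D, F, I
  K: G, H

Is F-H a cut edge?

No

After removing F-H, the path F-G-H still connects them, so the edge is not a bridge.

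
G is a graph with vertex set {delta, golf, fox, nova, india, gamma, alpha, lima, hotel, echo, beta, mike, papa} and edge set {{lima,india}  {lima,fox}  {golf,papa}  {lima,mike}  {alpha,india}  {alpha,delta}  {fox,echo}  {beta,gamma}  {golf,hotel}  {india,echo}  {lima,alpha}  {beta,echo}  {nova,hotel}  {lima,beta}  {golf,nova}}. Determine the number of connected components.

Starting from golf we can reach golf, nova, papa, hotel. That is one component of size 4.
Starting from fox we can reach fox, beta, echo, lima, mike, alpha, delta, gamma, india. That is one component of size 9.
Total: 2 components.

2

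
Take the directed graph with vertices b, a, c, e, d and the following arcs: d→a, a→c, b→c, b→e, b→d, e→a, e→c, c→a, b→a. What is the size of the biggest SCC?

{a, c} are all mutually reachable — one SCC of size 2.
{e} is an SCC by itself.
{b} is an SCC by itself.
{d} is an SCC by itself.
The largest has 2 vertices.

2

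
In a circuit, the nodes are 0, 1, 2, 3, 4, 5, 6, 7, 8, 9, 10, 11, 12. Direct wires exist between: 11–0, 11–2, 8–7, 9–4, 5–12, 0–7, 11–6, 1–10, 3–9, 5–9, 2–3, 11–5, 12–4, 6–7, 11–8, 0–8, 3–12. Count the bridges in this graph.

1

The edges on the cycle 3-9-4-12-3 are not bridges since each lies on that cycle.
But removing 1–10 disconnects 1 from 10 — this is a bridge.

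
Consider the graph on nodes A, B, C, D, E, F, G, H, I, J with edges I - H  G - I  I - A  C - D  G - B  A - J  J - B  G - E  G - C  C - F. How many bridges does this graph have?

The edges on the cycle G-I-A-J-B-G are not bridges since each lies on that cycle.
But removing G - C disconnects G from C; removing C - F disconnects C from F; removing H - I disconnects H from I; removing G - E disconnects G from E — these are bridges.
In total 5 edges are bridges.

5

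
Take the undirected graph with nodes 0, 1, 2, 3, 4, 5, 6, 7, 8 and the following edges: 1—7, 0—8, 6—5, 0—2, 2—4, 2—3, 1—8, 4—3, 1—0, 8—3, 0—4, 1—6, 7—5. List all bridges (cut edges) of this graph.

none

The edges on the cycle 0-2-4-0 are not bridges since each lies on that cycle.
Every edge lies on some cycle, so there are no bridges.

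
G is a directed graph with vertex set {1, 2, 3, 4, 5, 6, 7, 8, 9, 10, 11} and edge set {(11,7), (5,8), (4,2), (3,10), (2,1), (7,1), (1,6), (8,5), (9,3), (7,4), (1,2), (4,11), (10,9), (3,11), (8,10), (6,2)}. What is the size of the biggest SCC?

3

{4, 7, 11} are all mutually reachable — one SCC of size 3.
{1, 2, 6} are all mutually reachable — one SCC of size 3.
{3, 9, 10} are all mutually reachable — one SCC of size 3.
{5, 8} are all mutually reachable — one SCC of size 2.
The largest has 3 vertices.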